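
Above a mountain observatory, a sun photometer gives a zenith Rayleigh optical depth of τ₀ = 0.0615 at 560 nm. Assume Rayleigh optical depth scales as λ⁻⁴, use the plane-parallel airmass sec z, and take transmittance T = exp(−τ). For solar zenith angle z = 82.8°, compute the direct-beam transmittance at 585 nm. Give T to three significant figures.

0.662

sec 82.8° = 7.9787.
τ = 0.0615 × (560/585)⁴ × 7.9787 = 0.0615 × 0.8397 × 7.9787 = 0.4120.
T = exp(−0.4120) = 0.6623.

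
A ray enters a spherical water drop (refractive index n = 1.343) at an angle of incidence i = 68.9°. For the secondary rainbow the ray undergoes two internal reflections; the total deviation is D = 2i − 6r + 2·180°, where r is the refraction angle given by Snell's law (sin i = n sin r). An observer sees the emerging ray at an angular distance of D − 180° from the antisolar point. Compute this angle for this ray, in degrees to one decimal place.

sin r = sin 68.9° / 1.343 = 0.9330/1.343 = 0.6947; r = 44.00°.
D = 2·68.9° − 6·44.00° + 2·180° = 137.80° − 264.01° + 360° = 233.79°.
Angle from antisolar point = D − 180° = 53.79°.

53.8°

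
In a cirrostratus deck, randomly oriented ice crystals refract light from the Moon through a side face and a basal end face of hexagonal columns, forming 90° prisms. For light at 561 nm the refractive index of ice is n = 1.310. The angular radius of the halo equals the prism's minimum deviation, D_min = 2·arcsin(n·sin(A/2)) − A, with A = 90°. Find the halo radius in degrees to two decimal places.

45.73°

n·sin(A/2) = 1.310 × sin 45° = 1.310 × 0.7071 = 0.9263.
D_min = 2·arcsin(0.9263) − 90° = 2 × 67.867° − 90° = 45.733°.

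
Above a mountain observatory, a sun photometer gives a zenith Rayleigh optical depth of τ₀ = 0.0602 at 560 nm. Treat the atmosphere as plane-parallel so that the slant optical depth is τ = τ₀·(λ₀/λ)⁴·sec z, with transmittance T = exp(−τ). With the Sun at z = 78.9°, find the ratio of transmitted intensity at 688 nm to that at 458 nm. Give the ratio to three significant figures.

1.75

Airmass: sec 78.9° = 5.1942.
τ(688 nm) = 0.0602 × (560/688)⁴ × 5.1942 = 0.0602 × 0.4389 × 5.1942 = 0.1373.
τ(458 nm) = 0.0602 × (560/458)⁴ × 5.1942 = 0.0602 × 2.2351 × 5.1942 = 0.6989.
T(688)/T(458) = exp(τ_B − τ_A) = exp(0.5616) = 1.7535.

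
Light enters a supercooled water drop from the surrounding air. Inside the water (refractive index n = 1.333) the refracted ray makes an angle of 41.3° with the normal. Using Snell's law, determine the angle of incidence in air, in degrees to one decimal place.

Snell: sin θ_i = n · sin θ_r = 1.333 × sin 41.3° = 1.333 × 0.6600 = 0.8798.
θ_i = arcsin(0.8798) = 61.62°.

61.6°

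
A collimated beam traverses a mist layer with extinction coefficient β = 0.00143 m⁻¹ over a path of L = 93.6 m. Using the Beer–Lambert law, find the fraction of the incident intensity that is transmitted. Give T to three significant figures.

0.875

τ = β·L = 0.00143 × 93.6 = 0.1338.
T = exp(−0.1338) = 0.8747.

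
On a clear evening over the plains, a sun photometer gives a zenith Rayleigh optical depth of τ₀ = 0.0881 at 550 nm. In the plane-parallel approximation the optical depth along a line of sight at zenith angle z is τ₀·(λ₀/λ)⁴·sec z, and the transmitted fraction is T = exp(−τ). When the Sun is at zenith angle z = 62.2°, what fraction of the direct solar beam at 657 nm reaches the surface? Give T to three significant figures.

0.911

sec 62.2° = 2.1441.
τ = 0.0881 × (550/657)⁴ × 2.1441 = 0.0881 × 0.4911 × 2.1441 = 0.0928.
T = exp(−0.0928) = 0.9114.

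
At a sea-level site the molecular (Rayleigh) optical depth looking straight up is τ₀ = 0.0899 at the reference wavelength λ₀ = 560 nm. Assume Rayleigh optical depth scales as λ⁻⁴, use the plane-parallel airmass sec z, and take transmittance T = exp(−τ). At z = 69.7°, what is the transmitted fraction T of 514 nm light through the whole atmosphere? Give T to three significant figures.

sec 69.7° = 2.8824.
τ = 0.0899 × (560/514)⁴ × 2.8824 = 0.0899 × 1.4090 × 2.8824 = 0.3651.
T = exp(−0.3651) = 0.6941.

0.694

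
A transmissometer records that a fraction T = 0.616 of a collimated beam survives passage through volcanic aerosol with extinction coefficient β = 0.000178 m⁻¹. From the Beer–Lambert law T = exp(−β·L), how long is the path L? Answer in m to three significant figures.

Beer–Lambert: T = exp(−βL) ⇒ L = −ln(T)/β = −ln(0.616)/0.000178 = 0.4845/0.000178 = 2722 m.

2720 m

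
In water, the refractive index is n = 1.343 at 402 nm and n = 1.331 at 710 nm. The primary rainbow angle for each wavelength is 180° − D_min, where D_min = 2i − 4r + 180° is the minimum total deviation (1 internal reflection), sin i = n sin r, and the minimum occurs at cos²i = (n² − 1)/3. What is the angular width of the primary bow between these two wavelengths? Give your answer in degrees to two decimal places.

1.72°

At 402 nm (n = 1.343): cos²i = 0.26788 → i = 58.830°, r = 39.577°, D_min = 139.354°, rainbow angle = 40.646°.
At 710 nm (n = 1.331): cos²i = 0.25719 → i = 59.527°, r = 40.356°, D_min = 137.630°, rainbow angle = 42.370°.
Angular width = |40.646° − 42.370°| = 1.724°.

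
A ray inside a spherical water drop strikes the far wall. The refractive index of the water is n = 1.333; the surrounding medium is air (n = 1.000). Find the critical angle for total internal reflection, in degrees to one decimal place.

sin θ_c = n_air / n = 1.000 / 1.333 = 0.7502.
θ_c = arcsin(0.7502) = 48.61°.

48.6°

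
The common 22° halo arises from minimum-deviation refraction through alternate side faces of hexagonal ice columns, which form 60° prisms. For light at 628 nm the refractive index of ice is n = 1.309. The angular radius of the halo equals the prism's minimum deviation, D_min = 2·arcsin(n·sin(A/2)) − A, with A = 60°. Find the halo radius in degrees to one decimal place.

21.8°

n·sin(A/2) = 1.309 × sin 30° = 1.309 × 0.5000 = 0.6545.
D_min = 2·arcsin(0.6545) − 60° = 2 × 40.882° − 60° = 21.763°.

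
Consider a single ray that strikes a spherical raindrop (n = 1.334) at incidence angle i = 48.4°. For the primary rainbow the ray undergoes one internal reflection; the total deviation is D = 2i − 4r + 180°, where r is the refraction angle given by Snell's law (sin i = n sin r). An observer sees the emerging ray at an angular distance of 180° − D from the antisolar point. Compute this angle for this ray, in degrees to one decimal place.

39.6°

sin r = sin 48.4° / 1.334 = 0.7478/1.334 = 0.5606; r = 34.10°.
D = 2·48.4° − 4·34.10° + 180° = 96.80° − 136.38° + 180° = 140.42°.
Angle from antisolar point = 180° − D = 39.58°.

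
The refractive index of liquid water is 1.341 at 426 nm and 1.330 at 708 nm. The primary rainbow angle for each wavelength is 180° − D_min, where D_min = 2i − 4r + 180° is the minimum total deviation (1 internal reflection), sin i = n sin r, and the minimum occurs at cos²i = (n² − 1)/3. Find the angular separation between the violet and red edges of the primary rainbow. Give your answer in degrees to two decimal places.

1.59°

At 426 nm (n = 1.341): cos²i = 0.26609 → i = 58.946°, r = 39.705°, D_min = 139.071°, rainbow angle = 40.929°.
At 708 nm (n = 1.330): cos²i = 0.25630 → i = 59.585°, r = 40.422°, D_min = 137.484°, rainbow angle = 42.516°.
Angular width = |40.929° − 42.516°| = 1.588°.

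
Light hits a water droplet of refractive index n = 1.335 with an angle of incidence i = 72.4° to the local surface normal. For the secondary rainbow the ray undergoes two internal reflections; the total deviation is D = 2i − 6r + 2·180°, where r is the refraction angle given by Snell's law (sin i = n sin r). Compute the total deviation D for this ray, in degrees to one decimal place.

231.4°

sin r = sin 72.4° / 1.335 = 0.9532/1.335 = 0.7140; r = 45.56°.
D = 2·72.4° − 6·45.56° + 2·180° = 144.80° − 273.37° + 360° = 231.43°.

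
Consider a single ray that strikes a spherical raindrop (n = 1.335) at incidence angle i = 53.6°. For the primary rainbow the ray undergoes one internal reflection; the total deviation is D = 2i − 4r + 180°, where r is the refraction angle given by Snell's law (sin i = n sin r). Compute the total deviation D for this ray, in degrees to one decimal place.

138.9°

sin r = sin 53.6° / 1.335 = 0.8049/1.335 = 0.6029; r = 37.08°.
D = 2·53.6° − 4·37.08° + 180° = 107.20° − 148.32° + 180° = 138.88°.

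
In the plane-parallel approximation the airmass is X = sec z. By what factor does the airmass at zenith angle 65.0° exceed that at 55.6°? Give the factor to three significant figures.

X(65.0°)/X(55.6°) = sec 65.0° / sec 55.6° = cos 55.6° / cos 65.0° = 0.5650/0.4226 = 1.3368.

1.34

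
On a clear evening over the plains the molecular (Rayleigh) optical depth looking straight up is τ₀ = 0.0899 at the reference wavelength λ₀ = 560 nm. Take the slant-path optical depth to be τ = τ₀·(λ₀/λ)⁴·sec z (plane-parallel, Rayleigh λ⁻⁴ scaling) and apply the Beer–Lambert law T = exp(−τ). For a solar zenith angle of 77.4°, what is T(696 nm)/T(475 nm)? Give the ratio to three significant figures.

Airmass: sec 77.4° = 4.5841.
τ(696 nm) = 0.0899 × (560/696)⁴ × 4.5841 = 0.0899 × 0.4191 × 4.5841 = 0.1727.
τ(475 nm) = 0.0899 × (560/475)⁴ × 4.5841 = 0.0899 × 1.9319 × 4.5841 = 0.7962.
T(696)/T(475) = exp(τ_B − τ_A) = exp(0.6234) = 1.8653.

1.87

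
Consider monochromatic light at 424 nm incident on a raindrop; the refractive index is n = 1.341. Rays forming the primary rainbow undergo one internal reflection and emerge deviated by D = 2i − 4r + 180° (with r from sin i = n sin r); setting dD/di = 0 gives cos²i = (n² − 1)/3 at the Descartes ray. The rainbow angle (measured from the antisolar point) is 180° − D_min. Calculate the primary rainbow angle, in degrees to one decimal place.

40.9°

cos²i = (1.79828 − 1)/3 = 0.26609; i = arccos(0.51584) = 58.946°.
sin r = sin 58.946°/1.341 = 0.63884; r = 39.705°.
D_min = 2·58.946° − 4·39.705° + 180° = 139.071°.
Rainbow angle = 180° − D_min = 40.929°.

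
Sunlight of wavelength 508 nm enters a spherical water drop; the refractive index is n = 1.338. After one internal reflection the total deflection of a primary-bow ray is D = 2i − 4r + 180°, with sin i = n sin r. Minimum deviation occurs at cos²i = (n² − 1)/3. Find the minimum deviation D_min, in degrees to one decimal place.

cos²i = (1.79024 − 1)/3 = 0.26341; i = arccos(0.51324) = 59.120°.
sin r = sin 59.120°/1.338 = 0.64144; r = 39.899°.
D_min = 2·59.120° − 4·39.899° + 180° = 138.643°.

138.6°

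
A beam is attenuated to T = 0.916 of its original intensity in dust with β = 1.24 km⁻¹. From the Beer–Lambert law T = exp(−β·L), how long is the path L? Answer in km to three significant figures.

Beer–Lambert: T = exp(−βL) ⇒ L = −ln(T)/β = −ln(0.916)/1.24 = 0.0877/1.24 = 0.07076 km.

0.0708 km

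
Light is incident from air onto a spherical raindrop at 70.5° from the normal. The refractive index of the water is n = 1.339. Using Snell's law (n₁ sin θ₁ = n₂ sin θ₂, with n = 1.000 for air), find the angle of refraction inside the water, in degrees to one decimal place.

Snell: sin θ_r = sin θ_i / n = sin 70.5° / 1.339 = 0.9426 / 1.339 = 0.7040.
θ_r = arcsin(0.7040) = 44.75°.

44.7°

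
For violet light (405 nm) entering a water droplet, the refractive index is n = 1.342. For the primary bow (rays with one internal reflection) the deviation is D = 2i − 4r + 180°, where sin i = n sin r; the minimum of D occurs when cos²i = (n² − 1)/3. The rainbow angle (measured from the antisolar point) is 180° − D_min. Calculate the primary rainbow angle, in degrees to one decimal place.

cos²i = (1.80096 − 1)/3 = 0.26699; i = arccos(0.51671) = 58.888°.
sin r = sin 58.888°/1.342 = 0.63797; r = 39.641°.
D_min = 2·58.888° − 4·39.641° + 180° = 139.213°.
Rainbow angle = 180° − D_min = 40.787°.

40.8°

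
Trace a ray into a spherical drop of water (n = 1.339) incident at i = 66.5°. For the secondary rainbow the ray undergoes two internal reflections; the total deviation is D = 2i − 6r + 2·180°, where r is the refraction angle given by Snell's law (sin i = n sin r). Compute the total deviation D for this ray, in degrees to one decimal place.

sin r = sin 66.5° / 1.339 = 0.9171/1.339 = 0.6849; r = 43.23°.
D = 2·66.5° − 6·43.23° + 2·180° = 133.00° − 259.36° + 360° = 233.64°.

233.6°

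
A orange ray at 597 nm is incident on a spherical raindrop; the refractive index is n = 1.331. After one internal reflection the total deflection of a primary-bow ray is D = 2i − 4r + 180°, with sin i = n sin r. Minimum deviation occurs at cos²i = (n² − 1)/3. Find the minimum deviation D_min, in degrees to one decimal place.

cos²i = (1.77156 − 1)/3 = 0.25719; i = arccos(0.50714) = 59.527°.
sin r = sin 59.527°/1.331 = 0.64753; r = 40.356°.
D_min = 2·59.527° − 4·40.356° + 180° = 137.630°.

137.6°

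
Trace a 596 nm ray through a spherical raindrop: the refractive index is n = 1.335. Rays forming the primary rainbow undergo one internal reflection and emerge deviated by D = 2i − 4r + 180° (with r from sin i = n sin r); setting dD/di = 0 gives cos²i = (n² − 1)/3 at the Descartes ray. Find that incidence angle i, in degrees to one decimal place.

59.3°

cos²i = (1.335² − 1)/3 = (1.78222 − 1)/3 = 0.26074.
cos i = 0.51063, so i = 59.294°.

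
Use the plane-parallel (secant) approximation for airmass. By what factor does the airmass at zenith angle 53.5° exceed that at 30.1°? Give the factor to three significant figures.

X(53.5°)/X(30.1°) = sec 53.5° / sec 30.1° = cos 30.1° / cos 53.5° = 0.8652/0.5948 = 1.4545.

1.45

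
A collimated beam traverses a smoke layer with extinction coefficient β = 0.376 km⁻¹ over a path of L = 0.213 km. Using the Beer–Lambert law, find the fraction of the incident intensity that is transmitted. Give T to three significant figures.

0.923

τ = β·L = 0.376 × 0.213 = 0.0801.
T = exp(−0.0801) = 0.9230.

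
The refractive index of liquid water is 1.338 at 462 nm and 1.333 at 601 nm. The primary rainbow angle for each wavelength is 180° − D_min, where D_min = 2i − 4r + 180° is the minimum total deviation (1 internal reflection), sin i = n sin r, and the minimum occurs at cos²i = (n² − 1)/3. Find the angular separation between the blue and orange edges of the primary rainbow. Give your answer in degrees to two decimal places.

0.72°

At 462 nm (n = 1.338): cos²i = 0.26341 → i = 59.120°, r = 39.899°, D_min = 138.643°, rainbow angle = 41.357°.
At 601 nm (n = 1.333): cos²i = 0.25896 → i = 59.410°, r = 40.225°, D_min = 137.922°, rainbow angle = 42.078°.
Angular width = |41.357° − 42.078°| = 0.722°.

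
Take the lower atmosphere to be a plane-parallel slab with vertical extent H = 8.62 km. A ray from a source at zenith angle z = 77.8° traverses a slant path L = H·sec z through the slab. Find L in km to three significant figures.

sec z = 1/cos 77.8° = 4.7321.
L = 8.62 × 4.7321 = 40.790 km.

40.8 km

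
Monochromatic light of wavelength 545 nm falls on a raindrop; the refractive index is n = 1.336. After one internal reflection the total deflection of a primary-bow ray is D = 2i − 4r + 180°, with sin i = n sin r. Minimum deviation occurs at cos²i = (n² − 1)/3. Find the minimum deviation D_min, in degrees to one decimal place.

138.4°

cos²i = (1.78490 − 1)/3 = 0.26163; i = arccos(0.51150) = 59.236°.
sin r = sin 59.236°/1.336 = 0.64318; r = 40.029°.
D_min = 2·59.236° − 4·40.029° + 180° = 138.356°.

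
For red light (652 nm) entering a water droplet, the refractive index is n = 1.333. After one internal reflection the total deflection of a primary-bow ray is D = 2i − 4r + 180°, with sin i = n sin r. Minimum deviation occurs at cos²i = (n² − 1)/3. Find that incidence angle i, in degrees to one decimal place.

59.4°

cos²i = (1.333² − 1)/3 = (1.77689 − 1)/3 = 0.25896.
cos i = 0.50888, so i = 59.410°.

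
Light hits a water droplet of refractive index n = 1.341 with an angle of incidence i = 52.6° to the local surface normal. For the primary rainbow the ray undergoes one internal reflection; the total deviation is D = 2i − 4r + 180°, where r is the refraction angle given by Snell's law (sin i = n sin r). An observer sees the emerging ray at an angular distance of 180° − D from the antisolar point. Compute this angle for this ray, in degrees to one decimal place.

sin r = sin 52.6° / 1.341 = 0.7944/1.341 = 0.5924; r = 36.33°.
D = 2·52.6° − 4·36.33° + 180° = 105.20° − 145.31° + 180° = 139.89°.
Angle from antisolar point = 180° − D = 40.11°.

40.1°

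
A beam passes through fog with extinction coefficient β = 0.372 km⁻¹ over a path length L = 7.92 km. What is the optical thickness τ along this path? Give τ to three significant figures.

τ = β·L = 0.372 × 7.92 = 2.9462.

2.95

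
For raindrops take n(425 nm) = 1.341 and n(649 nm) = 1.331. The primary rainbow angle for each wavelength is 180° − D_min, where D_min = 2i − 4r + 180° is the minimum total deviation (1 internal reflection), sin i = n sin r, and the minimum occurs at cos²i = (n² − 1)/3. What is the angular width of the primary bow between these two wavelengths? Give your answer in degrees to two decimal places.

1.44°

At 425 nm (n = 1.341): cos²i = 0.26609 → i = 58.946°, r = 39.705°, D_min = 139.071°, rainbow angle = 40.929°.
At 649 nm (n = 1.331): cos²i = 0.25719 → i = 59.527°, r = 40.356°, D_min = 137.630°, rainbow angle = 42.370°.
Angular width = |40.929° − 42.370°| = 1.441°.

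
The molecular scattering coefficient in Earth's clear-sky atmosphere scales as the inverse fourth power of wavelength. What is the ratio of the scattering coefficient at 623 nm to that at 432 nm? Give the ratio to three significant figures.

0.231

Rayleigh scattering ∝ λ⁻⁴, so the ratio of coefficients is the inverse fourth power of the wavelength ratio.
σ(623)/σ(432) = (432/623)⁴ = (0.6934)⁴ = 0.2312.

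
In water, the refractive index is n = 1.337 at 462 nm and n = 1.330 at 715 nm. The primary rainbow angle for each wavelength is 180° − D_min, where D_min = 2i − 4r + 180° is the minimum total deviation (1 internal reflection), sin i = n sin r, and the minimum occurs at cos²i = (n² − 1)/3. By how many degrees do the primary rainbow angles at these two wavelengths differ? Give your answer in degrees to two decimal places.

1.02°

At 462 nm (n = 1.337): cos²i = 0.26252 → i = 59.178°, r = 39.964°, D_min = 138.500°, rainbow angle = 41.500°.
At 715 nm (n = 1.330): cos²i = 0.25630 → i = 59.585°, r = 40.422°, D_min = 137.484°, rainbow angle = 42.516°.
Angular width = |41.500° − 42.516°| = 1.016°.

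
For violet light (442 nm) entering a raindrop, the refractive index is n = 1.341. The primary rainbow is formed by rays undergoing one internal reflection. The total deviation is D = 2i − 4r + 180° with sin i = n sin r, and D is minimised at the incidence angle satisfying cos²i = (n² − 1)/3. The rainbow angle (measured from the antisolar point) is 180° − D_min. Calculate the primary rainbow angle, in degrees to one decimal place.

40.9°

cos²i = (1.79828 − 1)/3 = 0.26609; i = arccos(0.51584) = 58.946°.
sin r = sin 58.946°/1.341 = 0.63884; r = 39.705°.
D_min = 2·58.946° − 4·39.705° + 180° = 139.071°.
Rainbow angle = 180° − D_min = 40.929°.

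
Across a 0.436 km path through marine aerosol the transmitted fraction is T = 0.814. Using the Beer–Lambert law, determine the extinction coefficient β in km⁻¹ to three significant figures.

Beer–Lambert: T = exp(−βL) ⇒ β = −ln(T)/L = −ln(0.814)/0.436 = 0.2058/0.436 = 0.472 km⁻¹.

0.472 km⁻¹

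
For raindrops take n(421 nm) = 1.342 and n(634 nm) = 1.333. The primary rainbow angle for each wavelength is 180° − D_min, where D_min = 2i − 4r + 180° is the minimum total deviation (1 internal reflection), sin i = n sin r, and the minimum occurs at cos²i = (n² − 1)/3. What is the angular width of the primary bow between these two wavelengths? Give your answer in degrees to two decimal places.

At 421 nm (n = 1.342): cos²i = 0.26699 → i = 58.888°, r = 39.641°, D_min = 139.213°, rainbow angle = 40.787°.
At 634 nm (n = 1.333): cos²i = 0.25896 → i = 59.410°, r = 40.225°, D_min = 137.922°, rainbow angle = 42.078°.
Angular width = |40.787° − 42.078°| = 1.291°.

1.29°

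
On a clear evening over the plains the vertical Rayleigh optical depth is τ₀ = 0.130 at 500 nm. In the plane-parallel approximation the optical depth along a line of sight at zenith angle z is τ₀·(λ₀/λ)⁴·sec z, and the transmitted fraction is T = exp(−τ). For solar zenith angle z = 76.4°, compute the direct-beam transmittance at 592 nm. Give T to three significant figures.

0.755

sec 76.4° = 4.2527.
τ = 0.130 × (500/592)⁴ × 4.2527 = 0.130 × 0.5089 × 4.2527 = 0.2813.
T = exp(−0.2813) = 0.7548.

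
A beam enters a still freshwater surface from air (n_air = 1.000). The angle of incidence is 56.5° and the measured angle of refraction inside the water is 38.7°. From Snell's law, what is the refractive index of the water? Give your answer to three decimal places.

n = sin θ_i / sin θ_r = sin 56.5° / sin 38.7° = 0.8339 / 0.6252 = 1.3337.

1.334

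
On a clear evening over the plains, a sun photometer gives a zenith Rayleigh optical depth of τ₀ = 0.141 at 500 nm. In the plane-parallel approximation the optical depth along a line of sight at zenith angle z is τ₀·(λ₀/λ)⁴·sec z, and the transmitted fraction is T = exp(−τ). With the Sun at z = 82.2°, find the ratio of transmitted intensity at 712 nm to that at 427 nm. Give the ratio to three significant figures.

Airmass: sec 82.2° = 7.3684.
τ(712 nm) = 0.141 × (500/712)⁴ × 7.3684 = 0.141 × 0.2432 × 7.3684 = 0.2527.
τ(427 nm) = 0.141 × (500/427)⁴ × 7.3684 = 0.141 × 1.8800 × 7.3684 = 1.9533.
T(712)/T(427) = exp(τ_B − τ_A) = exp(1.7006) = 5.4771.

5.48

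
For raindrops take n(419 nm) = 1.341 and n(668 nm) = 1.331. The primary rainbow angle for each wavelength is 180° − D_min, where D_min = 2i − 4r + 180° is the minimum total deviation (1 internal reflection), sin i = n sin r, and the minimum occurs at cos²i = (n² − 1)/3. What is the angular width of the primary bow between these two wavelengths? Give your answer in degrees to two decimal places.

1.44°

At 419 nm (n = 1.341): cos²i = 0.26609 → i = 58.946°, r = 39.705°, D_min = 139.071°, rainbow angle = 40.929°.
At 668 nm (n = 1.331): cos²i = 0.25719 → i = 59.527°, r = 40.356°, D_min = 137.630°, rainbow angle = 42.370°.
Angular width = |40.929° − 42.370°| = 1.441°.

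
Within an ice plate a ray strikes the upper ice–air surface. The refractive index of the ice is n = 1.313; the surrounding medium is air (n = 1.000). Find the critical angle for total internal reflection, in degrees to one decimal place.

49.6°

sin θ_c = n_air / n = 1.000 / 1.313 = 0.7616.
θ_c = arcsin(0.7616) = 49.61°.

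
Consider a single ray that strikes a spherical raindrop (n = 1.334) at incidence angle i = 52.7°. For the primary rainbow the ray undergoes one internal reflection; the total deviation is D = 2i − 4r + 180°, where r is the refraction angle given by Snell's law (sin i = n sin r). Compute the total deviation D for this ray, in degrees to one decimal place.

sin r = sin 52.7° / 1.334 = 0.7955/1.334 = 0.5963; r = 36.61°.
D = 2·52.7° − 4·36.61° + 180° = 105.40° − 146.42° + 180° = 138.98°.

139.0°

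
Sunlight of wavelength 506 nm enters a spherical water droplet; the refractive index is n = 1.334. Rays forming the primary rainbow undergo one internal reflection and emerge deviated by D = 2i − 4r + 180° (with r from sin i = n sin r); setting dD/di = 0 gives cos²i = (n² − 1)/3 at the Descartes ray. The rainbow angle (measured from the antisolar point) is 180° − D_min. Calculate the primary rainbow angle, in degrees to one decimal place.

41.9°

cos²i = (1.77956 − 1)/3 = 0.25985; i = arccos(0.50976) = 59.352°.
sin r = sin 59.352°/1.334 = 0.64492; r = 40.159°.
D_min = 2·59.352° − 4·40.159° + 180° = 138.067°.
Rainbow angle = 180° − D_min = 41.933°.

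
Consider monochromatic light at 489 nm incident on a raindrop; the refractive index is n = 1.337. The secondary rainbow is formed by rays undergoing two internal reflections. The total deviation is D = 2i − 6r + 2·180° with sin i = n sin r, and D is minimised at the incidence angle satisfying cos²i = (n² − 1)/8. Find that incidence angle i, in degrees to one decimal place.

71.7°

cos²i = (1.337² − 1)/8 = (1.78757 − 1)/8 = 0.09845.
cos i = 0.31376, so i = 71.714°.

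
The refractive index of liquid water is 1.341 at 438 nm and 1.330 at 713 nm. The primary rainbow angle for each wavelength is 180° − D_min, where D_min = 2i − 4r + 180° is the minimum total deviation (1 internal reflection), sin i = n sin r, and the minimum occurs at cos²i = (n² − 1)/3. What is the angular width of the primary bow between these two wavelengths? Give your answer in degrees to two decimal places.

1.59°

At 438 nm (n = 1.341): cos²i = 0.26609 → i = 58.946°, r = 39.705°, D_min = 139.071°, rainbow angle = 40.929°.
At 713 nm (n = 1.330): cos²i = 0.25630 → i = 59.585°, r = 40.422°, D_min = 137.484°, rainbow angle = 42.516°.
Angular width = |40.929° − 42.516°| = 1.588°.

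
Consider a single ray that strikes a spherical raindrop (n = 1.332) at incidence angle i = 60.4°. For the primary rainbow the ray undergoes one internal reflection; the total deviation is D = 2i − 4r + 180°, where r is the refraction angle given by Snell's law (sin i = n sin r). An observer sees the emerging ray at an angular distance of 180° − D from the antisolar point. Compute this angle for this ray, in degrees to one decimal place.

sin r = sin 60.4° / 1.332 = 0.8695/1.332 = 0.6528; r = 40.75°.
D = 2·60.4° − 4·40.75° + 180° = 120.80° − 163.00° + 180° = 137.80°.
Angle from antisolar point = 180° − D = 42.20°.

42.2°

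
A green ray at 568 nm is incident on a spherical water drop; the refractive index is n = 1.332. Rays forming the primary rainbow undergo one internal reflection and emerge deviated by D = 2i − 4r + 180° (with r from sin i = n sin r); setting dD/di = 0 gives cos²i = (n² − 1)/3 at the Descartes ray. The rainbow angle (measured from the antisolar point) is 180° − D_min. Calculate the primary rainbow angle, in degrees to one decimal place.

cos²i = (1.77422 − 1)/3 = 0.25807; i = arccos(0.50801) = 59.469°.
sin r = sin 59.469°/1.332 = 0.64666; r = 40.290°.
D_min = 2·59.469° − 4·40.290° + 180° = 137.776°.
Rainbow angle = 180° − D_min = 42.224°.

42.2°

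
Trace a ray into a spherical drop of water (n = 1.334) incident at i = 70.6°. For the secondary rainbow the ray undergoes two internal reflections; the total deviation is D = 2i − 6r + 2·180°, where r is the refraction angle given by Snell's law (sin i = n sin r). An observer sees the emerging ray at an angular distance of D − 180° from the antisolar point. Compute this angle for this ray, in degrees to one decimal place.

51.2°

sin r = sin 70.6° / 1.334 = 0.9432/1.334 = 0.7071; r = 45.00°.
D = 2·70.6° − 6·45.00° + 2·180° = 141.20° − 269.98° + 360° = 231.22°.
Angle from antisolar point = D − 180° = 51.22°.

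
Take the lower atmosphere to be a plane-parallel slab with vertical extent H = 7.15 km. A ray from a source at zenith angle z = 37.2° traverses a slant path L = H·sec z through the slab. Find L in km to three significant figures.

sec z = 1/cos 37.2° = 1.2554.
L = 7.15 × 1.2554 = 8.976 km.

8.98 km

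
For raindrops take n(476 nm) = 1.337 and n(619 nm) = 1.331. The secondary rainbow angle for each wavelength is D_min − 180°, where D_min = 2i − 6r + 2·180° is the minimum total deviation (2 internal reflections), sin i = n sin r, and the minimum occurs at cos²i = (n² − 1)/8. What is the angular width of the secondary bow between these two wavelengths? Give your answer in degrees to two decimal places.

At 476 nm (n = 1.337): cos²i = 0.09845 → i = 71.714°, r = 45.249°, D_min = 231.934°, rainbow angle = 51.934°.
At 619 nm (n = 1.331): cos²i = 0.09645 → i = 71.907°, r = 45.575°, D_min = 230.365°, rainbow angle = 50.365°.
Angular width = |51.934° − 50.365°| = 1.569°.

1.57°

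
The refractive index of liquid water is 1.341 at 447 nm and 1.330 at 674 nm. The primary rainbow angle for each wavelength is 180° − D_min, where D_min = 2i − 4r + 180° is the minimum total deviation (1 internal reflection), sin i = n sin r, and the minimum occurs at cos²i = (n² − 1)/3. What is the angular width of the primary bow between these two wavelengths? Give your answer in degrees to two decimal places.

At 447 nm (n = 1.341): cos²i = 0.26609 → i = 58.946°, r = 39.705°, D_min = 139.071°, rainbow angle = 40.929°.
At 674 nm (n = 1.330): cos²i = 0.25630 → i = 59.585°, r = 40.422°, D_min = 137.484°, rainbow angle = 42.516°.
Angular width = |40.929° − 42.516°| = 1.588°.

1.59°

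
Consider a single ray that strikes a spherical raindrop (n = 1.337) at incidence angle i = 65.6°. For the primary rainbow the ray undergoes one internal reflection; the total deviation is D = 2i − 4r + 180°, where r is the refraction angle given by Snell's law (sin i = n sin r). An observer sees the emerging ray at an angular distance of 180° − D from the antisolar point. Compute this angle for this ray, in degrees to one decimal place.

sin r = sin 65.6° / 1.337 = 0.9107/1.337 = 0.6811; r = 42.93°.
D = 2·65.6° − 4·42.93° + 180° = 131.20° − 171.73° + 180° = 139.47°.
Angle from antisolar point = 180° − D = 40.53°.

40.5°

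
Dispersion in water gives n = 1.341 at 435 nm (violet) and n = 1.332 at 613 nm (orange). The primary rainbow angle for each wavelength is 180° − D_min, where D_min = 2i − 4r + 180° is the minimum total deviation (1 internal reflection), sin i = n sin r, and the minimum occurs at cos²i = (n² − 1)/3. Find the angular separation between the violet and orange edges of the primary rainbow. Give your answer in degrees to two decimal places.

1.29°

At 435 nm (n = 1.341): cos²i = 0.26609 → i = 58.946°, r = 39.705°, D_min = 139.071°, rainbow angle = 40.929°.
At 613 nm (n = 1.332): cos²i = 0.25807 → i = 59.469°, r = 40.290°, D_min = 137.776°, rainbow angle = 42.224°.
Angular width = |40.929° − 42.224°| = 1.295°.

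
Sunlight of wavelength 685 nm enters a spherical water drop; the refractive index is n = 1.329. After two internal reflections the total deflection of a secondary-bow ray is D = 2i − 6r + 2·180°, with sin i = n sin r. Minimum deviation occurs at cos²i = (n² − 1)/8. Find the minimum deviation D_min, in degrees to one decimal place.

cos²i = (1.76624 − 1)/8 = 0.09578; i = arccos(0.30948) = 71.972°.
sin r = sin 71.972°/1.329 = 0.71550; r = 45.685°.
D_min = 2·71.972° − 6·45.685° + 360° = 229.837°.

229.8°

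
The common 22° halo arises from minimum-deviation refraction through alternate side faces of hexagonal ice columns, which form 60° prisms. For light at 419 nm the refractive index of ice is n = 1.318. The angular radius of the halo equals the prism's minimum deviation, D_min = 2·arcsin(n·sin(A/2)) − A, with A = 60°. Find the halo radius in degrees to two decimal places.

n·sin(A/2) = 1.318 × sin 30° = 1.318 × 0.5000 = 0.6590.
D_min = 2·arcsin(0.6590) − 60° = 2 × 41.224° − 60° = 22.447°.

22.45°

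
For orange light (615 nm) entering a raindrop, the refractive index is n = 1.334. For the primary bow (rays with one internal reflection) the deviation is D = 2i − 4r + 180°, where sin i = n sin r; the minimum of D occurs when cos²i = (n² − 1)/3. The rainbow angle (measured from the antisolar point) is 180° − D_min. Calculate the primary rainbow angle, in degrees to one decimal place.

cos²i = (1.77956 − 1)/3 = 0.25985; i = arccos(0.50976) = 59.352°.
sin r = sin 59.352°/1.334 = 0.64492; r = 40.159°.
D_min = 2·59.352° − 4·40.159° + 180° = 138.067°.
Rainbow angle = 180° − D_min = 41.933°.

41.9°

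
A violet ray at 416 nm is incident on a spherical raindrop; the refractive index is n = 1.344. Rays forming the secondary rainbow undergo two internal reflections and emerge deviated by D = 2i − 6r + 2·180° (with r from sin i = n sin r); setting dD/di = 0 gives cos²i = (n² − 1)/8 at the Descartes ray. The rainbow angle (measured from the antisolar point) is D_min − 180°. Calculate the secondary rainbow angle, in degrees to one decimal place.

cos²i = (1.80634 − 1)/8 = 0.10079; i = arccos(0.31748) = 71.490°.
sin r = sin 71.490°/1.344 = 0.70555; r = 44.874°.
D_min = 2·71.490° − 6·44.874° + 360° = 233.733°.
Rainbow angle = D_min − 180° = 53.733°.

53.7°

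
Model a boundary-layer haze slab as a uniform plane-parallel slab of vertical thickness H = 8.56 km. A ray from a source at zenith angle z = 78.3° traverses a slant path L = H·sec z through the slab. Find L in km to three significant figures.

42.2 km

sec z = 1/cos 78.3° = 4.9313.
L = 8.56 × 4.9313 = 42.212 km.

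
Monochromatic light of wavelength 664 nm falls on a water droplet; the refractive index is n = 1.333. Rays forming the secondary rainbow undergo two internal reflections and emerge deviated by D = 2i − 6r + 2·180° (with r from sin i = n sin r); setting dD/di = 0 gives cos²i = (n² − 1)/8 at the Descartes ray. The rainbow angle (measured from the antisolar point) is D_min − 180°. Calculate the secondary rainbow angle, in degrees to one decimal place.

50.9°

cos²i = (1.77689 − 1)/8 = 0.09711; i = arccos(0.31163) = 71.843°.
sin r = sin 71.843°/1.333 = 0.71283; r = 45.466°.
D_min = 2·71.843° − 6·45.466° + 360° = 230.891°.
Rainbow angle = D_min − 180° = 50.891°.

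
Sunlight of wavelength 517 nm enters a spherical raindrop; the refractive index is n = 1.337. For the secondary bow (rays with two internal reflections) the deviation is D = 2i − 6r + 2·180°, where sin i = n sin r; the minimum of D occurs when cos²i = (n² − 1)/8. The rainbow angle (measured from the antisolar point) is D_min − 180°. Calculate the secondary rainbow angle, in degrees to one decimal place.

51.9°

cos²i = (1.78757 − 1)/8 = 0.09845; i = arccos(0.31376) = 71.714°.
sin r = sin 71.714°/1.337 = 0.71017; r = 45.249°.
D_min = 2·71.714° − 6·45.249° + 360° = 231.934°.
Rainbow angle = D_min − 180° = 51.934°.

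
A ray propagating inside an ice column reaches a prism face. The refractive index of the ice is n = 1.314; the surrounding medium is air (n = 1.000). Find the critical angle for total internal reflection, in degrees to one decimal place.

49.6°

sin θ_c = n_air / n = 1.000 / 1.314 = 0.7610.
θ_c = arcsin(0.7610) = 49.56°.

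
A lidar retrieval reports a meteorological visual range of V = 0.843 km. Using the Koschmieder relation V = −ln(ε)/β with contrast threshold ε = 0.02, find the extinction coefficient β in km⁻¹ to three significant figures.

4.64 km⁻¹

β = −ln(0.02) / V = 3.912 / 0.843 = 4.6406 km⁻¹.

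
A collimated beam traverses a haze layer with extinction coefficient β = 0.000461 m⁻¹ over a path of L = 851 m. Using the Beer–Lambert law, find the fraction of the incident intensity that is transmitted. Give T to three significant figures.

0.675

τ = β·L = 0.000461 × 851 = 0.3923.
T = exp(−0.3923) = 0.6755.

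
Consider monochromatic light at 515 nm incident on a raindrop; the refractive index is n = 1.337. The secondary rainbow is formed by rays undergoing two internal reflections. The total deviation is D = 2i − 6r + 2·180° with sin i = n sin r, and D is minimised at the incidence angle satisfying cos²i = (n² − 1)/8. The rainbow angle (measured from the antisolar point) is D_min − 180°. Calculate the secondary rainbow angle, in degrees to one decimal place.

51.9°

cos²i = (1.78757 − 1)/8 = 0.09845; i = arccos(0.31376) = 71.714°.
sin r = sin 71.714°/1.337 = 0.71017; r = 45.249°.
D_min = 2·71.714° − 6·45.249° + 360° = 231.934°.
Rainbow angle = D_min − 180° = 51.934°.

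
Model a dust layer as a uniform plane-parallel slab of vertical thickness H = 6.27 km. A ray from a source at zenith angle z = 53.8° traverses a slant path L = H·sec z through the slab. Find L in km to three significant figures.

sec z = 1/cos 53.8° = 1.6932.
L = 6.27 × 1.6932 = 10.616 km.

10.6 km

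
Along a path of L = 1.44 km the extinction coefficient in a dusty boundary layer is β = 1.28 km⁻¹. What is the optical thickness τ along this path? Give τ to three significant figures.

1.84

τ = β·L = 1.28 × 1.44 = 1.8432.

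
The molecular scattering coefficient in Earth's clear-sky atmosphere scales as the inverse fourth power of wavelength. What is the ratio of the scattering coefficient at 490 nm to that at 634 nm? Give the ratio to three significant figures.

Rayleigh scattering ∝ λ⁻⁴, so the ratio of coefficients is the inverse fourth power of the wavelength ratio.
σ(490)/σ(634) = (634/490)⁴ = (1.2939)⁴ = 2.803.

2.80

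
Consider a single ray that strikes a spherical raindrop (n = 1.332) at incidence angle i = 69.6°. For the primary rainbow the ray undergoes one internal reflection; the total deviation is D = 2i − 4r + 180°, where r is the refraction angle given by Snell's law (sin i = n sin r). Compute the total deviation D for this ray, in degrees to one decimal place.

140.3°

sin r = sin 69.6° / 1.332 = 0.9373/1.332 = 0.7037; r = 44.72°.
D = 2·69.6° − 4·44.72° + 180° = 139.20° − 178.89° + 180° = 140.31°.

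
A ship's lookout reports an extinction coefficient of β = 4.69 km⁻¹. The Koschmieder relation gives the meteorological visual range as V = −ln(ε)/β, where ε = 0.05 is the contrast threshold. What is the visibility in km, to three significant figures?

0.639 km

V = −ln(0.05) / 4.69 = 2.996 / 4.69 = 0.6387 km.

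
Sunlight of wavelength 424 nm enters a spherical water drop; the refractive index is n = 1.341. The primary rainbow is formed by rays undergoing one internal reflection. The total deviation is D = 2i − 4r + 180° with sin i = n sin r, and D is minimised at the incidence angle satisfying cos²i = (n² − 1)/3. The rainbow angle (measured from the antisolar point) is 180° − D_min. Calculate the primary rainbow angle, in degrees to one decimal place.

cos²i = (1.79828 − 1)/3 = 0.26609; i = arccos(0.51584) = 58.946°.
sin r = sin 58.946°/1.341 = 0.63884; r = 39.705°.
D_min = 2·58.946° − 4·39.705° + 180° = 139.071°.
Rainbow angle = 180° − D_min = 40.929°.

40.9°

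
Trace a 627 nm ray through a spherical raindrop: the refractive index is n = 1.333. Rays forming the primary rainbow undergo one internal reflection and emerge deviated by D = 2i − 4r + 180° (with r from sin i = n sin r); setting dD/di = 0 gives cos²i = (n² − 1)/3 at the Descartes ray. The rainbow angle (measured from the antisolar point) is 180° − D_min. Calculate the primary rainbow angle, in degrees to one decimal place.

42.1°

cos²i = (1.77689 − 1)/3 = 0.25896; i = arccos(0.50888) = 59.410°.
sin r = sin 59.410°/1.333 = 0.64579; r = 40.225°.
D_min = 2·59.410° − 4·40.225° + 180° = 137.922°.
Rainbow angle = 180° − D_min = 42.078°.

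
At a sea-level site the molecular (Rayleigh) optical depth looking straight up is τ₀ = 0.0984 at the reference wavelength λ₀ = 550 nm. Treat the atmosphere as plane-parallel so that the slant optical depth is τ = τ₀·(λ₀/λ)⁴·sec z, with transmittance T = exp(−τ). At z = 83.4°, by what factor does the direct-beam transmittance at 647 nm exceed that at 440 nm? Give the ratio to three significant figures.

Airmass: sec 83.4° = 8.7004.
τ(647 nm) = 0.0984 × (550/647)⁴ × 8.7004 = 0.0984 × 0.5222 × 8.7004 = 0.4471.
τ(440 nm) = 0.0984 × (550/440)⁴ × 8.7004 = 0.0984 × 2.4414 × 8.7004 = 2.0901.
T(647)/T(440) = exp(τ_B − τ_A) = exp(1.6431) = 5.1710.

5.17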